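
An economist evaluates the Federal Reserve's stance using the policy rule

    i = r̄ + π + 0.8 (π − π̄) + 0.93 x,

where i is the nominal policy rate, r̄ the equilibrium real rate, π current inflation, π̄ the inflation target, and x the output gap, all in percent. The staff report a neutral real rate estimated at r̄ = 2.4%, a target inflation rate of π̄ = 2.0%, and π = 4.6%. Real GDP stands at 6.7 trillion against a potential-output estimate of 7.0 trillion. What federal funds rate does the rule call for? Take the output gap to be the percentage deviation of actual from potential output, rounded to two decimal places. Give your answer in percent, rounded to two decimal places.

Output gap = 100 × (6.7 − 7.0) / 7.0 = -4.29%.
i = 2.40 + 4.60 + 0.8 × (4.60 − 2.00) + 0.93 × (-4.29)
   = 2.40 + 4.6 + 2.08 − 3.9897 = 5.09

5.09%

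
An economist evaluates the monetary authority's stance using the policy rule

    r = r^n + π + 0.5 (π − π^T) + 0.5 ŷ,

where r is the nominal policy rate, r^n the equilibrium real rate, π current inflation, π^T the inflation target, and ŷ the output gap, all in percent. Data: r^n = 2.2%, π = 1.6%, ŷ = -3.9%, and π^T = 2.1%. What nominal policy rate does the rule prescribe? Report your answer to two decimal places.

r = 2.2 + 1.6 + 0.5 × (1.6 − 2.1) + 0.5 × (-3.9)
   = 2.2 + 1.6 − 0.25 − 1.95 = 1.60

1.60%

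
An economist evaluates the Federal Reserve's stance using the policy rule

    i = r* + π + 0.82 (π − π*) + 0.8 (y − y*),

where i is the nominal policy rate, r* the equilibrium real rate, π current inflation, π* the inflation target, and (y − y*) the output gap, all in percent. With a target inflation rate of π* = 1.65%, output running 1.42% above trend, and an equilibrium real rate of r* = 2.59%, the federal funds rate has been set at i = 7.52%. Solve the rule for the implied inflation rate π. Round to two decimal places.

2.83%

Output 1.42% above potential → (y − y*) = 1.42.
Collecting π: i = r* + (1 + 0.82) π − 0.82 π* + 0.8 (y − y*)
1.82 π = 7.52 − 2.59 + 0.82 × 1.65 − 0.8 × 1.42 = 5.147
π = 5.147 / 1.82 = 2.83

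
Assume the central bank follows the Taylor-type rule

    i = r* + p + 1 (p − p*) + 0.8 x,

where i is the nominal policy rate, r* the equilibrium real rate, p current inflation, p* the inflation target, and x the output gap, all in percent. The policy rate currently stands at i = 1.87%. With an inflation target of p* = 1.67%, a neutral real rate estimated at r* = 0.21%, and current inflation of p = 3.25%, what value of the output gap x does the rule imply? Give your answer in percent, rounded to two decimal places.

0.8 x = 1.87 − 0.21 − 3.25 − 1 × (3.25 − 1.67) = -3.17
x = -3.17 / 0.8 = -3.96

-3.96%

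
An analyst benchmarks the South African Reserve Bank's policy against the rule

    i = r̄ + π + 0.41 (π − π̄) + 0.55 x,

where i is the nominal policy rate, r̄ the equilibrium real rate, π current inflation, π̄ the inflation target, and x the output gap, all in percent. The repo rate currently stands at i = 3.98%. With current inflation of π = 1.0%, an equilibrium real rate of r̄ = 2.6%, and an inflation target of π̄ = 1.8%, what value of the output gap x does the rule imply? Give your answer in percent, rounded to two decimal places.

1.29%

0.55 x = 3.98 − 2.6 − 1.0 − 0.41 × (1.0 − 1.8) = 0.708
x = 0.708 / 0.55 = 1.29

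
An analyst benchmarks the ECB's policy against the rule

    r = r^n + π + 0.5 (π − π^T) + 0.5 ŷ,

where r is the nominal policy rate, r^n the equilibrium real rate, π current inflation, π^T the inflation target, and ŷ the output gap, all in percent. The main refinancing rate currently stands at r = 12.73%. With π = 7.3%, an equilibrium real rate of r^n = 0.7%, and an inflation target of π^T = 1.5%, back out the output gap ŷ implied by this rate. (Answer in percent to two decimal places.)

3.66%

0.5 ŷ = 12.73 − 0.7 − 7.3 − 0.5 × (7.3 − 1.5) = 1.83
ŷ = 1.83 / 0.5 = 3.66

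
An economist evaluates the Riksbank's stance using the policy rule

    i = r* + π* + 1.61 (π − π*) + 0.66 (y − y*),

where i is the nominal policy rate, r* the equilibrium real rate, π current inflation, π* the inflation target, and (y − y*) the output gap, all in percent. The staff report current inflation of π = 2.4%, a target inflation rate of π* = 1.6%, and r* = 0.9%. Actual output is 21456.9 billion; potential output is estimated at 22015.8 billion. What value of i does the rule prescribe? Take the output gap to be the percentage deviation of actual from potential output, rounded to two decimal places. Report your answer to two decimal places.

Output gap = 100 × (21456.9 − 22015.8) / 22015.8 = -2.54%.
i = 0.90 + 1.60 + 1.61 × (2.40 − 1.60) + 0.66 × (-2.54)
   = 0.90 + 1.6 + 1.288 − 1.6764 = 2.11

2.11%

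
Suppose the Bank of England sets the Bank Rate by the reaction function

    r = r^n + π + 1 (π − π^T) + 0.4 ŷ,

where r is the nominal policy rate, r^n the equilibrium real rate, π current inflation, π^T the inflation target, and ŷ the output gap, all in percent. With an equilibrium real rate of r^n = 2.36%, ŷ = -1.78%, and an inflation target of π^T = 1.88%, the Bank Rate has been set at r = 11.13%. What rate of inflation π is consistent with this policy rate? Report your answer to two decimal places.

5.68%

Collecting π: r = r^n + (1 + 1) π − 1 π^T + 0.4 ŷ
2 π = 11.13 − 2.36 + 1 × 1.88 − 0.4 × (-1.78) = 11.362
π = 11.362 / 2 = 5.68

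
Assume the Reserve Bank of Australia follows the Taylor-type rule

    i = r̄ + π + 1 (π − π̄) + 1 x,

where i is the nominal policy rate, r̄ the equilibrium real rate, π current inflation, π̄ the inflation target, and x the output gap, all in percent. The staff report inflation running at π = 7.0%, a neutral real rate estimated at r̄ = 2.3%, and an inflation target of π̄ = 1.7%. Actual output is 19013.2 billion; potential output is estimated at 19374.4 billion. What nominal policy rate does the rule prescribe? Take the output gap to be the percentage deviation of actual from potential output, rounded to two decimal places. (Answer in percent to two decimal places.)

12.74%

Output gap = 100 × (19013.2 − 19374.4) / 19374.4 = -1.86%.
i = 2.30 + 7.00 + 1 × (7.00 − 1.70) + 1 × (-1.86)
   = 2.30 + 7 + 5.3 − 1.86 = 12.74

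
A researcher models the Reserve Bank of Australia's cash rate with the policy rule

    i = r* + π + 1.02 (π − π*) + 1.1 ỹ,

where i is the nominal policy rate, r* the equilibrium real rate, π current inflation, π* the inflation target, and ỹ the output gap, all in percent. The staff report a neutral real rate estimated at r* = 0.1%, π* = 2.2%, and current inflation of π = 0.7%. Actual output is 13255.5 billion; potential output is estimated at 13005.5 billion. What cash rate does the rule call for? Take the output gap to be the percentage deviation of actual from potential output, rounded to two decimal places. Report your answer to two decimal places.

Output gap = 100 × (13255.5 − 13005.5) / 13005.5 = 1.92%.
i = 0.10 + 0.70 + 1.02 × (0.70 − 2.20) + 1.1 × 1.92
   = 0.10 + 0.7 − 1.53 + 2.112 = 1.38

1.38%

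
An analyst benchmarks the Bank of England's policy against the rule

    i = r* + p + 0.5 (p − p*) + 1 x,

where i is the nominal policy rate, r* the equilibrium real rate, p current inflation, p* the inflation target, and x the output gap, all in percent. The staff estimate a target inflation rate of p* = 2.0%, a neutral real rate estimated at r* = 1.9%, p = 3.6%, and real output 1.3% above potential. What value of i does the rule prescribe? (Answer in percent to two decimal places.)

7.60%

Output 1.3% above potential → x = 1.3.
i = 1.9 + 3.6 + 0.5 × (3.6 − 2.0) + 1 × 1.3
   = 1.9 + 3.6 + 0.8 + 1.3 = 7.60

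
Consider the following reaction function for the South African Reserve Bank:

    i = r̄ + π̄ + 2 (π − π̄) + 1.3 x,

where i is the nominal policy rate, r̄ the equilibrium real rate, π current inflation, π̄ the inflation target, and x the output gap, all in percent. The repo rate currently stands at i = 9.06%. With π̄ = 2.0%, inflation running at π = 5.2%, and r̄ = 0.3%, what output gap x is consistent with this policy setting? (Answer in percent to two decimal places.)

1.3 x = 9.06 − 0.3 − 2.0 − 2 × (5.2 − 2.0) = 0.36
x = 0.36 / 1.3 = 0.28

0.28%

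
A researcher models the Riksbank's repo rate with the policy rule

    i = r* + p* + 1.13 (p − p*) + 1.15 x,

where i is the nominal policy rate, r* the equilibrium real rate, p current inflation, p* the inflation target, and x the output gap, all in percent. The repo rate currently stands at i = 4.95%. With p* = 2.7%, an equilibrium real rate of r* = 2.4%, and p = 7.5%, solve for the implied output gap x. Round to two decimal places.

-4.85%

1.15 x = 4.95 − 2.4 − 2.7 − 1.13 × (7.5 − 2.7) = -5.574
x = -5.574 / 1.15 = -4.85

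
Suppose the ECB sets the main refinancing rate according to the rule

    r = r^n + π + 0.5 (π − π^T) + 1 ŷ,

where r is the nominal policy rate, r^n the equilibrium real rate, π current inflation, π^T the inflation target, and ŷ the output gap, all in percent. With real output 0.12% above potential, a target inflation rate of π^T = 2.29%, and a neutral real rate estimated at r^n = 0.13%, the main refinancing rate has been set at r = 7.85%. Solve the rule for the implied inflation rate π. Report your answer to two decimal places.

Output 0.12% above potential → ŷ = 0.12.
Collecting π: r = r^n + (1 + 0.5) π − 0.5 π^T + 1 ŷ
1.5 π = 7.85 − 0.13 + 0.5 × 2.29 − 1 × 0.12 = 8.745
π = 8.745 / 1.5 = 5.83

5.83%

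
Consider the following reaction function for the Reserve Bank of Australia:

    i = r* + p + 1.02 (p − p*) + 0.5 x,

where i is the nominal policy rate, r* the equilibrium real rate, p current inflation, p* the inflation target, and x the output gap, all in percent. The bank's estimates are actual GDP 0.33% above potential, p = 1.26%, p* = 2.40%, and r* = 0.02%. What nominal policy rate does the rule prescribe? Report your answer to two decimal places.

Output 0.33% above potential → x = 0.33.
i = 0.02 + 1.26 + 1.02 × (1.26 − 2.40) + 0.5 × 0.33
   = 0.02 + 1.26 − 1.1628 + 0.165 = 0.28

0.28%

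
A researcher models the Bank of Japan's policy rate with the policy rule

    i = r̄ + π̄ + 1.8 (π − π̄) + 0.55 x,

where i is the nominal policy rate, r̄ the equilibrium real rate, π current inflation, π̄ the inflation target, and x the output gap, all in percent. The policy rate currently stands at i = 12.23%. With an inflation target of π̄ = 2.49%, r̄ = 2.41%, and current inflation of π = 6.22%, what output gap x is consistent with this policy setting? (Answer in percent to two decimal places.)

1.12%

0.55 x = 12.23 − 2.41 − 2.49 − 1.8 × (6.22 − 2.49) = 0.616
x = 0.616 / 0.55 = 1.12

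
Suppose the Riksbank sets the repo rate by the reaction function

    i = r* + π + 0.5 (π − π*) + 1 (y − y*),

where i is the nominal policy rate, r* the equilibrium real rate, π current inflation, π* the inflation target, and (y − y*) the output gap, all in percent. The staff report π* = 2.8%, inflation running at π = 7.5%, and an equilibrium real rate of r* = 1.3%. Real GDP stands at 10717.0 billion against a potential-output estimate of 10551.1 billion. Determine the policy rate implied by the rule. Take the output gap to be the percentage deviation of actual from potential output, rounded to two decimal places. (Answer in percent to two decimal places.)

12.72%

Output gap = 100 × (10717.0 − 10551.1) / 10551.1 = 1.57%.
i = 1.30 + 7.50 + 0.5 × (7.50 − 2.80) + 1 × 1.57
   = 1.30 + 7.5 + 2.35 + 1.57 = 12.72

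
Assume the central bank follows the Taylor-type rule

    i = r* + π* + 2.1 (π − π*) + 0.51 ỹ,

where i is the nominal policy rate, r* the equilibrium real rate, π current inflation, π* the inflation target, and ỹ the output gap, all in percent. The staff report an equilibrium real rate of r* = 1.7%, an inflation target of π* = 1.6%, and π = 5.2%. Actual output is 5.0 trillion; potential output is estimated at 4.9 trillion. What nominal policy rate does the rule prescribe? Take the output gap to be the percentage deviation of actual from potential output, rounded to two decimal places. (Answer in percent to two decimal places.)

Output gap = 100 × (5.0 − 4.9) / 4.9 = 2.04%.
i = 1.70 + 1.60 + 2.1 × (5.20 − 1.60) + 0.51 × 2.04
   = 1.70 + 1.6 + 7.56 + 1.0404 = 11.90

11.90%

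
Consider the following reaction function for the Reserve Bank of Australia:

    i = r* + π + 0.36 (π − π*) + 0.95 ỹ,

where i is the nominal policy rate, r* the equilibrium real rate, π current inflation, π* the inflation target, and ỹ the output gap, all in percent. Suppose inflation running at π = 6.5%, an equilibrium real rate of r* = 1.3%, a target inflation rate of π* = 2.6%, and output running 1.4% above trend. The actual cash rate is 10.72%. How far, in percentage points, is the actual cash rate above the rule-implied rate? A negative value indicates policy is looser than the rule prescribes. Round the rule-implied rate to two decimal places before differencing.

Output 1.4% above potential → ỹ = 1.4.
i = 1.3 + 6.5 + 0.36 × (6.5 − 2.6) + 0.95 × 1.4
   = 1.3 + 6.5 + 1.404 + 1.33 = 10.53
Deviation = 10.72 − 10.53 = 0.19 pp.

0.19 pp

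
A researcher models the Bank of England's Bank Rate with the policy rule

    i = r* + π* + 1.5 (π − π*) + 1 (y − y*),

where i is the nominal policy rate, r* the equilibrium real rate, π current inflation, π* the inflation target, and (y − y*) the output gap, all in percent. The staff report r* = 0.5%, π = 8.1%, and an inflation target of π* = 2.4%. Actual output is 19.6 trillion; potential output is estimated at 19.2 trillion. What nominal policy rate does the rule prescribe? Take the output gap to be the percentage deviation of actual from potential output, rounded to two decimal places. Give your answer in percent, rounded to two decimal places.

13.53%

Output gap = 100 × (19.6 − 19.2) / 19.2 = 2.08%.
i = 0.50 + 2.40 + 1.5 × (8.10 − 2.40) + 1 × 2.08
   = 0.50 + 2.4 + 8.55 + 2.08 = 13.53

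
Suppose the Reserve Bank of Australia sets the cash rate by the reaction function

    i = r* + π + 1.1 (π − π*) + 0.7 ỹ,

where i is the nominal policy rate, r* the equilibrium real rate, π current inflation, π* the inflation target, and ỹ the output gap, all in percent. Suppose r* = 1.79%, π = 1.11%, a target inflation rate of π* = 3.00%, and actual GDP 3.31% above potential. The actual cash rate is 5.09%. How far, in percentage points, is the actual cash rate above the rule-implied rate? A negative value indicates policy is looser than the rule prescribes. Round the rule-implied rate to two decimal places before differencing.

1.95 pp

Output 3.31% above potential → ỹ = 3.31.
i = 1.79 + 1.11 + 1.1 × (1.11 − 3.00) + 0.7 × 3.31
   = 1.79 + 1.11 − 2.079 + 2.317 = 3.14
Deviation = 5.09 − 3.14 = 1.95 pp.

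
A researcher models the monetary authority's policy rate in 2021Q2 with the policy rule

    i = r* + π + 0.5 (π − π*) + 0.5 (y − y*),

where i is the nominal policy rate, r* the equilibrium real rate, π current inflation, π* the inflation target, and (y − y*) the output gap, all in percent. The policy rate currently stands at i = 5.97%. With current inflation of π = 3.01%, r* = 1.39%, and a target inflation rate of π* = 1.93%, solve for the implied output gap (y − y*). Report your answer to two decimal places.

2.06%

0.5 (y − y*) = 5.97 − 1.39 − 3.01 − 0.5 × (3.01 − 1.93) = 1.03
(y − y*) = 1.03 / 0.5 = 2.06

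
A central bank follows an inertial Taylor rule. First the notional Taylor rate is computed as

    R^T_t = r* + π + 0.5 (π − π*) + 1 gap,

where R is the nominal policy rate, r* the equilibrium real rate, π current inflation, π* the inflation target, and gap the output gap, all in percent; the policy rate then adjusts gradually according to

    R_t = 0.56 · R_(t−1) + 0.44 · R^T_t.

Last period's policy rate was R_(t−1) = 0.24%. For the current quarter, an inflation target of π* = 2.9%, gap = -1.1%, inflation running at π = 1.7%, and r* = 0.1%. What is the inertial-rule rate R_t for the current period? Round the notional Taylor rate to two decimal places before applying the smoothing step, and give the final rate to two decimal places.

0.18%

R^T_t = 0.1 + 1.7 + 0.5 × (1.7 − 2.9) + 1 × (-1.1)
   = 0.1 + 1.7 − 0.6 − 1.1 = 0.10
R_t = 0.56 × 0.24 + 0.44 × 0.10 = 0.1344 + 0.044 = 0.18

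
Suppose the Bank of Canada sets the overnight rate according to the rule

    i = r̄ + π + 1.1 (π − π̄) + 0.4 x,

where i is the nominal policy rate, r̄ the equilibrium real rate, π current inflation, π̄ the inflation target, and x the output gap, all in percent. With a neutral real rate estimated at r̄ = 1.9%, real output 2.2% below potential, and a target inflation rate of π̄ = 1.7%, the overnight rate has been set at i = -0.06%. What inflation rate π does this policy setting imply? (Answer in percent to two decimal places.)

Output 2.2% below potential → x = -2.2.
Collecting π: i = r̄ + (1 + 1.1) π − 1.1 π̄ + 0.4 x
2.1 π = -0.06 − 1.9 + 1.1 × 1.7 − 0.4 × (-2.2) = 0.79
π = 0.79 / 2.1 = 0.38

0.38%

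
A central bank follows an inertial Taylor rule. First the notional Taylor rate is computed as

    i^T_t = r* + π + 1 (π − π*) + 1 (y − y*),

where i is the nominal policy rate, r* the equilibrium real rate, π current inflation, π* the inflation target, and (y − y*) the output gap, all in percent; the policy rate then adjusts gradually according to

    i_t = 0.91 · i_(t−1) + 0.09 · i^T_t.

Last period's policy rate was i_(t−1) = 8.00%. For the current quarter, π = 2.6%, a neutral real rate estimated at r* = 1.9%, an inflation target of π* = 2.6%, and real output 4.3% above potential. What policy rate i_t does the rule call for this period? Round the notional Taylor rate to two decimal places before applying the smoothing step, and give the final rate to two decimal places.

8.07%

Output 4.3% above potential → (y − y*) = 4.3.
i^T_t = 1.9 + 2.6 + 1 × (2.6 − 2.6) + 1 × 4.3
   = 1.9 + 2.6 + 0 + 4.3 = 8.80
i_t = 0.91 × 8.00 + 0.09 × 8.80 = 7.28 + 0.792 = 8.07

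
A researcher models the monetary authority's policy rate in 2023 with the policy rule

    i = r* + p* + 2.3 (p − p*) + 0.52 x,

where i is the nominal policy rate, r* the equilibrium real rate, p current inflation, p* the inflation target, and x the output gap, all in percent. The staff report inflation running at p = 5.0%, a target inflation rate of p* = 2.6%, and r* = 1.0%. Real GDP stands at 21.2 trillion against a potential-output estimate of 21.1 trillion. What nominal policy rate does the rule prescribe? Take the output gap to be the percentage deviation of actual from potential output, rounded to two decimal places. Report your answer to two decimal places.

9.36%

Output gap = 100 × (21.2 − 21.1) / 21.1 = 0.47%.
i = 1.00 + 2.60 + 2.3 × (5.00 − 2.60) + 0.52 × 0.47
   = 1.00 + 2.6 + 5.52 + 0.2444 = 9.36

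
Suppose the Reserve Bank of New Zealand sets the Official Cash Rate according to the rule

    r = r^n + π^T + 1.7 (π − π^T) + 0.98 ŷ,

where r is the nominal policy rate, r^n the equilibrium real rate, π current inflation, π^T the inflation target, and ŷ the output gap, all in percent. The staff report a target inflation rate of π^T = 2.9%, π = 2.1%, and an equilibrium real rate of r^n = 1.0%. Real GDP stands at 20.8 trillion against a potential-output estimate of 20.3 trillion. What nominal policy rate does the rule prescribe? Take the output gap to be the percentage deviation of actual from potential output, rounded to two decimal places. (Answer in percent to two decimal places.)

Output gap = 100 × (20.8 − 20.3) / 20.3 = 2.46%.
r = 1.00 + 2.90 + 1.7 × (2.10 − 2.90) + 0.98 × 2.46
   = 1.00 + 2.9 − 1.36 + 2.4108 = 4.95

4.95%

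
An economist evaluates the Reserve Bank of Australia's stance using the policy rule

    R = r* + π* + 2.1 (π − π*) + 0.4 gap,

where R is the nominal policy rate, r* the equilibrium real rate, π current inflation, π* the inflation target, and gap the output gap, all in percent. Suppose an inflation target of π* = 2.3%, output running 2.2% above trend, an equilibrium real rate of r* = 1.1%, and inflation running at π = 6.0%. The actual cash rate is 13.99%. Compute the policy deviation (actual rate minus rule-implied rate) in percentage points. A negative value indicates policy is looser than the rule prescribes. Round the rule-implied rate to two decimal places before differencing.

Output 2.2% above potential → gap = 2.2.
R = 1.1 + 2.3 + 2.1 × (6.0 − 2.3) + 0.4 × 2.2
   = 1.1 + 2.3 + 7.77 + 0.88 = 12.05
Deviation = 13.99 − 12.05 = 1.94 pp.

1.94 pp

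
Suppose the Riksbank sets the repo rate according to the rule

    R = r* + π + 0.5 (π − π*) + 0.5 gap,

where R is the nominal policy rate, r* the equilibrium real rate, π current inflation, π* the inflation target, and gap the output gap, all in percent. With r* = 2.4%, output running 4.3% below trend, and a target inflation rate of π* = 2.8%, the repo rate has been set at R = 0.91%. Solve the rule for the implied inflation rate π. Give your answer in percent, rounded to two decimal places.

Output 4.3% below potential → gap = -4.3.
Collecting π: R = r* + (1 + 0.5) π − 0.5 π* + 0.5 gap
1.5 π = 0.91 − 2.4 + 0.5 × 2.8 − 0.5 × (-4.3) = 2.06
π = 2.06 / 1.5 = 1.37

1.37%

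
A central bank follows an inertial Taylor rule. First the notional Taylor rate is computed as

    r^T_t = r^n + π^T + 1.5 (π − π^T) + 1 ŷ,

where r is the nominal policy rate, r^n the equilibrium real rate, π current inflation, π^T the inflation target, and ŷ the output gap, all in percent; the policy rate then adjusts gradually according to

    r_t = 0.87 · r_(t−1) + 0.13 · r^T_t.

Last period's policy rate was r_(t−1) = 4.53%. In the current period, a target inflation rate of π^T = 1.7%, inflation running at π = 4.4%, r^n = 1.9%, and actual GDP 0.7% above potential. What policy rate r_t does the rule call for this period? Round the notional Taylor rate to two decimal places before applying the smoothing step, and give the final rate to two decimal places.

5.03%

Output 0.7% above potential → ŷ = 0.7.
r^T_t = 1.9 + 1.7 + 1.5 × (4.4 − 1.7) + 1 × 0.7
   = 1.9 + 1.7 + 4.05 + 0.7 = 8.35
r_t = 0.87 × 4.53 + 0.13 × 8.35 = 3.9411 + 1.0855 = 5.03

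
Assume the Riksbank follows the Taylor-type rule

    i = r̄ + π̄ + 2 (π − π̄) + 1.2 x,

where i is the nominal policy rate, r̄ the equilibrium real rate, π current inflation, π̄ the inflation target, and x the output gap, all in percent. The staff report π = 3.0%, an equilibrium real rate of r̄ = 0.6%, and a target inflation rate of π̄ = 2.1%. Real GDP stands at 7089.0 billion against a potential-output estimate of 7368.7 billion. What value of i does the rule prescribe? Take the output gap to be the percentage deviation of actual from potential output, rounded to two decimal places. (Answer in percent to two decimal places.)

Output gap = 100 × (7089.0 − 7368.7) / 7368.7 = -3.80%.
i = 0.60 + 2.10 + 2 × (3.00 − 2.10) + 1.2 × (-3.80)
   = 0.60 + 2.1 + 1.8 − 4.56 = -0.06

-0.06%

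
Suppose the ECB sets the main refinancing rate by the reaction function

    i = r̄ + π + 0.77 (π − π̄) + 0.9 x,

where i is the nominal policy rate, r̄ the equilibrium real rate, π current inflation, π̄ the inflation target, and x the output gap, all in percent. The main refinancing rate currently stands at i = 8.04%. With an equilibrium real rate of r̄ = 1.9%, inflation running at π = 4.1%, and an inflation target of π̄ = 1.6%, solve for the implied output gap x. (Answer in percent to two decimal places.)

0.9 x = 8.04 − 1.9 − 4.1 − 0.77 × (4.1 − 1.6) = 0.115
x = 0.115 / 0.9 = 0.13

0.13%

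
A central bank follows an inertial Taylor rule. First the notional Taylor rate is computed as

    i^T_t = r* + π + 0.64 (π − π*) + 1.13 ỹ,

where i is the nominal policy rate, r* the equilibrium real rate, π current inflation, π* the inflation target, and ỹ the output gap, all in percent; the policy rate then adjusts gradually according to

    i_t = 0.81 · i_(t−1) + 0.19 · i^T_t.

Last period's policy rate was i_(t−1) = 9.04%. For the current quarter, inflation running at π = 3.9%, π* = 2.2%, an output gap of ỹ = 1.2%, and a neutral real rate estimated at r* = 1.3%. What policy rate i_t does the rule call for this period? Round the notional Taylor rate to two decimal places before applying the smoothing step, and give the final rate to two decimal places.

8.77%

i^T_t = 1.3 + 3.9 + 0.64 × (3.9 − 2.2) + 1.13 × 1.2
   = 1.3 + 3.9 + 1.088 + 1.356 = 7.64
i_t = 0.81 × 9.04 + 0.19 × 7.64 = 7.3224 + 1.4516 = 8.77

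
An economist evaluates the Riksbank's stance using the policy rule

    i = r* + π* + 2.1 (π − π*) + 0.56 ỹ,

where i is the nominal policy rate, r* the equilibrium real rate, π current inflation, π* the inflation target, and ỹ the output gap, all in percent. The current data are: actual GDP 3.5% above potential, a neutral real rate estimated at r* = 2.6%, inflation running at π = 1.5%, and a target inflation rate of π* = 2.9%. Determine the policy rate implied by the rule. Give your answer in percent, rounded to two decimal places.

4.52%

Output 3.5% above potential → ỹ = 3.5.
i = 2.6 + 2.9 + 2.1 × (1.5 − 2.9) + 0.56 × 3.5
   = 2.6 + 2.9 − 2.94 + 1.96 = 4.52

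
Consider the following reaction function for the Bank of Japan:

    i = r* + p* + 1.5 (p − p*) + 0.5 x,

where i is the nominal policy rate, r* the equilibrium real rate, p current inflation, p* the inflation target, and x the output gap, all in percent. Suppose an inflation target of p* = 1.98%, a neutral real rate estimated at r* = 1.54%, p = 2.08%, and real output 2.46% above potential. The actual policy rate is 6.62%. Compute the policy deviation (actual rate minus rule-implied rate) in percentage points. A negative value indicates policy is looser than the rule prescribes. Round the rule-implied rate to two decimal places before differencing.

Output 2.46% above potential → x = 2.46.
i = 1.54 + 1.98 + 1.5 × (2.08 − 1.98) + 0.5 × 2.46
   = 1.54 + 1.98 + 0.15 + 1.23 = 4.90
Deviation = 6.62 − 4.90 = 1.72 pp.

1.72 pp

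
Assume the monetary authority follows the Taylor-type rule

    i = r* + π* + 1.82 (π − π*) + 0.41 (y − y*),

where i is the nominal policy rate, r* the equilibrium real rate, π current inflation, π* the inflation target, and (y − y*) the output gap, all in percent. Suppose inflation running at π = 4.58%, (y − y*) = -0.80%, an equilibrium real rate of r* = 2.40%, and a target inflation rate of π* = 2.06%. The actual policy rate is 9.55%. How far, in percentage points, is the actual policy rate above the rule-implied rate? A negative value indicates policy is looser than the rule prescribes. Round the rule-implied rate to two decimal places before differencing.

0.83 pp

i = 2.40 + 2.06 + 1.82 × (4.58 − 2.06) + 0.41 × (-0.80)
   = 2.40 + 2.06 + 4.5864 − 0.328 = 8.72
Deviation = 9.55 − 8.72 = 0.83 pp.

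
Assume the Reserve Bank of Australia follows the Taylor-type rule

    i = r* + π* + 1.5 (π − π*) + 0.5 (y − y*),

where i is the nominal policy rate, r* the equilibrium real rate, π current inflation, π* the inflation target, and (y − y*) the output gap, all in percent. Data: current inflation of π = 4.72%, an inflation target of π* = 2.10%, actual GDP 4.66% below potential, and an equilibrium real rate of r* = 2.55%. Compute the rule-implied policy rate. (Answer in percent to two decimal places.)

6.25%

Output 4.66% below potential → (y − y*) = -4.66.
i = 2.55 + 2.10 + 1.5 × (4.72 − 2.10) + 0.5 × (-4.66)
   = 2.55 + 2.1 + 3.93 − 2.33 = 6.25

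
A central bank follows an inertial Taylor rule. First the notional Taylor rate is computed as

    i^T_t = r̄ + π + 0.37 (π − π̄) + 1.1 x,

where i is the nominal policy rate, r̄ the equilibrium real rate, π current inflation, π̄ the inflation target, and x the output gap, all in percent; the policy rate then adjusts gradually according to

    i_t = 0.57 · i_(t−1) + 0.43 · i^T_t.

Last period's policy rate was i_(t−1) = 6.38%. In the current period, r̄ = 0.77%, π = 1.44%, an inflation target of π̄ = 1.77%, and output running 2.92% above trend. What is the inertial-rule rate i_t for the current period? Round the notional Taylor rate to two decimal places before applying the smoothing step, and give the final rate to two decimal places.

Output 2.92% above potential → x = 2.92.
i^T_t = 0.77 + 1.44 + 0.37 × (1.44 − 1.77) + 1.1 × 2.92
   = 0.77 + 1.44 − 0.1221 + 3.212 = 5.30
i_t = 0.57 × 6.38 + 0.43 × 5.30 = 3.6366 + 2.279 = 5.92

5.92%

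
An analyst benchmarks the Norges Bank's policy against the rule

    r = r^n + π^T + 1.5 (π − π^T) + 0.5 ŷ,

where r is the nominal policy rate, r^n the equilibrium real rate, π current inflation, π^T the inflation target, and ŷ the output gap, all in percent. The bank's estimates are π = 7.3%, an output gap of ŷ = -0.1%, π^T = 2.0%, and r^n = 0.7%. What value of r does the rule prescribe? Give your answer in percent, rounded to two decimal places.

10.60%

r = 0.7 + 2.0 + 1.5 × (7.3 − 2.0) + 0.5 × (-0.1)
   = 0.7 + 2 + 7.95 − 0.05 = 10.60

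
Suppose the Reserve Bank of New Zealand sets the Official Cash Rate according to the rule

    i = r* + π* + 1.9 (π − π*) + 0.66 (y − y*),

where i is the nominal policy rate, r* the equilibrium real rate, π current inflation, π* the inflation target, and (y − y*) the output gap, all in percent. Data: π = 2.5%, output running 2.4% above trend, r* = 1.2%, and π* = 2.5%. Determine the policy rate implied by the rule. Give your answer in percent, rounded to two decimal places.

Output 2.4% above potential → (y − y*) = 2.4.
i = 1.2 + 2.5 + 1.9 × (2.5 − 2.5) + 0.66 × 2.4
   = 1.2 + 2.5 + 0 + 1.584 = 5.28

5.28%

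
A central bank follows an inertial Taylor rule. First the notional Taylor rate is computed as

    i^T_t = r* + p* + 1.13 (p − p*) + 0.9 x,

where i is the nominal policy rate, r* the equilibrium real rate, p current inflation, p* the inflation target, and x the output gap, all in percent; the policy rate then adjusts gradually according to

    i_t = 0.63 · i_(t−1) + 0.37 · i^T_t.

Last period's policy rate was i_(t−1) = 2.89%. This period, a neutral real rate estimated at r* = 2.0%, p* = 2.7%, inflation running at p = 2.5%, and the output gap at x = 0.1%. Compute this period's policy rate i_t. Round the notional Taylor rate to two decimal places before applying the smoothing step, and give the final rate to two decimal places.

3.51%

i^T_t = 2.0 + 2.7 + 1.13 × (2.5 − 2.7) + 0.9 × 0.1
   = 2.0 + 2.7 − 0.226 + 0.09 = 4.56
i_t = 0.63 × 2.89 + 0.37 × 4.56 = 1.8207 + 1.6872 = 3.51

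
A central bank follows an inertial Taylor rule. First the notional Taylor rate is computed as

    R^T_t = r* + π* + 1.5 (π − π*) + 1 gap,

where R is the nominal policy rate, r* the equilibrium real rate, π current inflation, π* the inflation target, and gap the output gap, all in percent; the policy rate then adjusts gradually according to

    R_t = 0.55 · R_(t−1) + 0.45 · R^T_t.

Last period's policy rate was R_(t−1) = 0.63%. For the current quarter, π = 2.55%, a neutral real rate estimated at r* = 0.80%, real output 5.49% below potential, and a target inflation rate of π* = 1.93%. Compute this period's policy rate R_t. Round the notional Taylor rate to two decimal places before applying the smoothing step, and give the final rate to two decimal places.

-0.48%

Output 5.49% below potential → gap = -5.49.
R^T_t = 0.80 + 1.93 + 1.5 × (2.55 − 1.93) + 1 × (-5.49)
   = 0.80 + 1.93 + 0.93 − 5.49 = -1.83
R_t = 0.55 × 0.63 + 0.45 × (-1.83) = 0.3465 − 0.8235 = -0.48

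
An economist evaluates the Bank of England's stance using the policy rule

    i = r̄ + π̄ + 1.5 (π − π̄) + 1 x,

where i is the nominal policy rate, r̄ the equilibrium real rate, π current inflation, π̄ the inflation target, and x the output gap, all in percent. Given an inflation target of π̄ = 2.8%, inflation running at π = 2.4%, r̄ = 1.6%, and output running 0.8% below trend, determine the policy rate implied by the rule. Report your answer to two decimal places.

3.00%

Output 0.8% below potential → x = -0.8.
i = 1.6 + 2.8 + 1.5 × (2.4 − 2.8) + 1 × (-0.8)
   = 1.6 + 2.8 − 0.6 − 0.8 = 3.00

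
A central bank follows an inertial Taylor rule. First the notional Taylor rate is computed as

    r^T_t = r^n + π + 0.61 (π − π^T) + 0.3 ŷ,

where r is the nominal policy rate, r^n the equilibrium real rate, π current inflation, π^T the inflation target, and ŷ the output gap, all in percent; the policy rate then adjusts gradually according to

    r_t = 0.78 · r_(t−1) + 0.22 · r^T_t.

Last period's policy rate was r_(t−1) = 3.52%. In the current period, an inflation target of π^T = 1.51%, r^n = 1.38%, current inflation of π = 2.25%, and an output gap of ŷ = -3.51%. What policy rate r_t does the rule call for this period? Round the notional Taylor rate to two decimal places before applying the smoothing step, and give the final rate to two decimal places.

r^T_t = 1.38 + 2.25 + 0.61 × (2.25 − 1.51) + 0.3 × (-3.51)
   = 1.38 + 2.25 + 0.4514 − 1.053 = 3.03
r_t = 0.78 × 3.52 + 0.22 × 3.03 = 2.7456 + 0.6666 = 3.41

3.41%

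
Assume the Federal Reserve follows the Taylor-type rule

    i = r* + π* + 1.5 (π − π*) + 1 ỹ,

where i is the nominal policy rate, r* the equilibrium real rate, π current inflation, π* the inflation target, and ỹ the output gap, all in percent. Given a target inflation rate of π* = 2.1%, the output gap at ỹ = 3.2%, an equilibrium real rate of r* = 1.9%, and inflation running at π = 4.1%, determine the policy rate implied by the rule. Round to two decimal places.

i = 1.9 + 2.1 + 1.5 × (4.1 − 2.1) + 1 × 3.2
   = 1.9 + 2.1 + 3 + 3.2 = 10.20

10.20%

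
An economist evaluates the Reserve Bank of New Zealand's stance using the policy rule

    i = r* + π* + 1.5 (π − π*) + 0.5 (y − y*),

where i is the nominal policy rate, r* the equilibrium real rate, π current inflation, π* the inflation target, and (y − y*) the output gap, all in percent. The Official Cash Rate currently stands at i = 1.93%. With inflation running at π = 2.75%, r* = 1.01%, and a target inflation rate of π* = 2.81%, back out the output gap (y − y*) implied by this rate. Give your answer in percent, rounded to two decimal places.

-3.60%

0.5 (y − y*) = 1.93 − 1.01 − 2.81 − 1.5 × (2.75 − 2.81) = -1.8
(y − y*) = -1.8 / 0.5 = -3.60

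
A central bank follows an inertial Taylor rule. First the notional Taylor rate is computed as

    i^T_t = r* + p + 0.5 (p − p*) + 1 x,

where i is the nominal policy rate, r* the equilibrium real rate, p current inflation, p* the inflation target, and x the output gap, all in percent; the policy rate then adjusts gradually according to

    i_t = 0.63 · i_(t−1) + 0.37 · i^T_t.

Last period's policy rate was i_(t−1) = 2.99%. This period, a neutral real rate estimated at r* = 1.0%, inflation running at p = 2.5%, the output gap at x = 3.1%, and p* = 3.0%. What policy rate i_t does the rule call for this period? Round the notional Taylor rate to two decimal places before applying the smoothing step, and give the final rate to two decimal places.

i^T_t = 1.0 + 2.5 + 0.5 × (2.5 − 3.0) + 1 × 3.1
   = 1.0 + 2.5 − 0.25 + 3.1 = 6.35
i_t = 0.63 × 2.99 + 0.37 × 6.35 = 1.8837 + 2.3495 = 4.23

4.23%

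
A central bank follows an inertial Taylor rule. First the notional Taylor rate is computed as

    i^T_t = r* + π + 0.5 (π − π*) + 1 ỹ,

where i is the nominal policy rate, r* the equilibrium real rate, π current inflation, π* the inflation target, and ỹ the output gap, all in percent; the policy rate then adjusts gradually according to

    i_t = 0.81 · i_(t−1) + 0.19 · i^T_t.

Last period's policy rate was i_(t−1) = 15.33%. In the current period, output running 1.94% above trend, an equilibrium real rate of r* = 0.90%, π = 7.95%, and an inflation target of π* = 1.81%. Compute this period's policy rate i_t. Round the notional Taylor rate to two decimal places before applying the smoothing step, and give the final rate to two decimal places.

15.05%

Output 1.94% above potential → ỹ = 1.94.
i^T_t = 0.90 + 7.95 + 0.5 × (7.95 − 1.81) + 1 × 1.94
   = 0.90 + 7.95 + 3.07 + 1.94 = 13.86
i_t = 0.81 × 15.33 + 0.19 × 13.86 = 12.4173 + 2.6334 = 15.05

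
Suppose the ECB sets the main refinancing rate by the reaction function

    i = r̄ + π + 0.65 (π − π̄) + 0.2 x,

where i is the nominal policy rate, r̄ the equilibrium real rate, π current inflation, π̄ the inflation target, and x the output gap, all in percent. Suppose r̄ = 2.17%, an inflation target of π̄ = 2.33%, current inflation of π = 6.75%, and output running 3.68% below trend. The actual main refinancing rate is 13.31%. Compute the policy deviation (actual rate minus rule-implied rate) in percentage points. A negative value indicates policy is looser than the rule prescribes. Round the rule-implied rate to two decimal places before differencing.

Output 3.68% below potential → x = -3.68.
i = 2.17 + 6.75 + 0.65 × (6.75 − 2.33) + 0.2 × (-3.68)
   = 2.17 + 6.75 + 2.873 − 0.736 = 11.06
Deviation = 13.31 − 11.06 = 2.25 pp.

2.25 pp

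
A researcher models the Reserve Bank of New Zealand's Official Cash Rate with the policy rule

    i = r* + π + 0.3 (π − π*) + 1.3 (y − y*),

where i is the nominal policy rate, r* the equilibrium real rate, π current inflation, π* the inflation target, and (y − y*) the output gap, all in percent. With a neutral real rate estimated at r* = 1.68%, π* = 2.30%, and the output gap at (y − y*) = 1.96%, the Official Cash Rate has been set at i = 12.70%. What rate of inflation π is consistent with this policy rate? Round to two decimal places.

7.05%

Collecting π: i = r* + (1 + 0.3) π − 0.3 π* + 1.3 (y − y*)
1.3 π = 12.70 − 1.68 + 0.3 × 2.30 − 1.3 × 1.96 = 9.162
π = 9.162 / 1.3 = 7.05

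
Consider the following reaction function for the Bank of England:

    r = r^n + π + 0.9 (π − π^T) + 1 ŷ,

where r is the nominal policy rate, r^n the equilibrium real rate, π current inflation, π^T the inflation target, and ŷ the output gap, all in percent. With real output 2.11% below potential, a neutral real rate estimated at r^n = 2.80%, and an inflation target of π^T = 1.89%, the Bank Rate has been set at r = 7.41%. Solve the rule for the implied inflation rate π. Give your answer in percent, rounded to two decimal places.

4.43%

Output 2.11% below potential → ŷ = -2.11.
Collecting π: r = r^n + (1 + 0.9) π − 0.9 π^T + 1 ŷ
1.9 π = 7.41 − 2.80 + 0.9 × 1.89 − 1 × (-2.11) = 8.421
π = 8.421 / 1.9 = 4.43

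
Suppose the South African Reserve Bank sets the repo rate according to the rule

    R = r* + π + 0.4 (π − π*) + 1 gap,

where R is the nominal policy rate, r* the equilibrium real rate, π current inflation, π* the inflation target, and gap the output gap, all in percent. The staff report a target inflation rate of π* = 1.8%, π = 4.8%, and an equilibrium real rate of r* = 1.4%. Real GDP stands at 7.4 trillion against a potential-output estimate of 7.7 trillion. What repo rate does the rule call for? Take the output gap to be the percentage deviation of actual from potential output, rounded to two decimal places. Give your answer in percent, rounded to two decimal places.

3.50%

Output gap = 100 × (7.4 − 7.7) / 7.7 = -3.90%.
R = 1.40 + 4.80 + 0.4 × (4.80 − 1.80) + 1 × (-3.90)
   = 1.40 + 4.8 + 1.2 − 3.9 = 3.50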